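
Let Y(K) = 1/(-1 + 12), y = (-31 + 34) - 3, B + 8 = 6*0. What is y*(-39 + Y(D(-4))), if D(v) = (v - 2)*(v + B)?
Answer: 0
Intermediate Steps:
B = -8 (B = -8 + 6*0 = -8 + 0 = -8)
D(v) = (-8 + v)*(-2 + v) (D(v) = (v - 2)*(v - 8) = (-2 + v)*(-8 + v) = (-8 + v)*(-2 + v))
y = 0 (y = 3 - 3 = 0)
Y(K) = 1/11
y*(-39 + Y(D(-4))) = 0*(-39 + 1/11) = 0*(-428/11) = 0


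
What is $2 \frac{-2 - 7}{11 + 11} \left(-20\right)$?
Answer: $\frac{180}{11} \approx 16.364$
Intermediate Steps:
$2 \frac{-2 - 7}{11 + 11} \left(-20\right) = 2 \left(- \frac{9}{22}\right) \left(-20\right) = \left(- \frac{9}{11}\right) \left(-20\right) = \frac{180}{11}$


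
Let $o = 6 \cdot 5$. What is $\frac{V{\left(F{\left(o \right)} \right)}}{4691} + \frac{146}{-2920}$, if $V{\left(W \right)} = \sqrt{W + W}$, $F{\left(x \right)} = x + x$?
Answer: $- \frac{1}{20} + \frac{2 \sqrt{30}}{4691} \approx -0.047665$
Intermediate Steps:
$o = 30$
$F{\left(x \right)} = 2 x$
$V{\left(W \right)} = \sqrt{2} \sqrt{W}$ ($V{\left(W \right)} = \sqrt{2 W} = \sqrt{2} \sqrt{W}$)
$\frac{V{\left(F{\left(o \right)} \right)}}{4691} + \frac{146}{-2920} = \frac{\sqrt{2} \sqrt{2 \cdot 30}}{4691} + \frac{146}{-2920} = \sqrt{2} \sqrt{60} \cdot \frac{1}{4691} + 146 \left(- \frac{1}{2920}\right) = \sqrt{2} \cdot 2 \sqrt{15} \cdot \frac{1}{4691} - \frac{1}{20} = 2 \sqrt{30} \cdot \frac{1}{4691} - \frac{1}{20} = \frac{2 \sqrt{30}}{4691} - \frac{1}{20} = - \frac{1}{20} + \frac{2 \sqrt{30}}{4691}$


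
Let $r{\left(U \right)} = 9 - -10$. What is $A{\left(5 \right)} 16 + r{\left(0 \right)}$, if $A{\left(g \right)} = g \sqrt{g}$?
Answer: $19 + 80 \sqrt{5} \approx 197.89$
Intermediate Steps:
$A{\left(g \right)} = g^{\frac{3}{2}}$
$r{\left(U \right)} = 19$ ($r{\left(U \right)} = 9 + 10 = 19$)
$A{\left(5 \right)} 16 + r{\left(0 \right)} = 5^{\frac{3}{2}} \cdot 16 + 19 = 5 \sqrt{5} \cdot 16 + 19 = 80 \sqrt{5} + 19 = 19 + 80 \sqrt{5}$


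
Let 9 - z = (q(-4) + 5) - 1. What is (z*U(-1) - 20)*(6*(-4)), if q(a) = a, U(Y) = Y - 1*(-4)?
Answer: -168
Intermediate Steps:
U(Y) = 4 + Y (U(Y) = Y + 4 = 4 + Y)
z = 9 (z = 9 - ((-4 + 5) - 1) = 9 - (1 - 1) = 9 - 1*0 = 9 + 0 = 9)
(z*U(-1) - 20)*(6*(-4)) = (9*(4 - 1) - 20)*(6*(-4)) = (9*3 - 20)*(-24) = (27 - 20)*(-24) = 7*(-24) = -168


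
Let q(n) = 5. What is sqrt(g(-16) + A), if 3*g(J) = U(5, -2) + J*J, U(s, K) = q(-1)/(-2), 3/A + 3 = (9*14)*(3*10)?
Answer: 29*sqrt(637054)/2518 ≈ 9.1924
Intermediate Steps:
A = 1/1259 (A = 3/(-3 + (9*14)*(3*10)) = 3/(-3 + 126*30) = 3/(-3 + 3780) = 3/3777 = 3*(1/3777) = 1/1259 ≈ 0.00079428)
U(s, K) = -5/2 (U(s, K) = 5/(-2) = 5*(-1/2) = -5/2)
g(J) = -5/6 + J**2/3 (g(J) = (-5/2 + J*J)/3 = (-5/2 + J**2)/3 = -5/6 + J**2/3)
sqrt(g(-16) + A) = sqrt((-5/6 + (1/3)*(-16)**2) + 1/1259) = sqrt((-5/6 + (1/3)*256) + 1/1259) = sqrt((-5/6 + 256/3) + 1/1259) = sqrt(169/2 + 1/1259) = sqrt(212773/2518) = 29*sqrt(637054)/2518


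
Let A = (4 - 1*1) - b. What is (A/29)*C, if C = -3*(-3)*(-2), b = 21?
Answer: 324/29 ≈ 11.172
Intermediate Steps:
C = -18 (C = 9*(-2) = -18)
A = -18 (A = (4 - 1*1) - 1*21 = (4 - 1) - 21 = 3 - 21 = -18)
(A/29)*C = -18/29*(-18) = 324/29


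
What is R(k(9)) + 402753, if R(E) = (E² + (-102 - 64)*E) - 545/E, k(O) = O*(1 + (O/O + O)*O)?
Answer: 767861095/819 ≈ 9.3756e+5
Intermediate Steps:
k(O) = O*(1 + O*(1 + O)) (k(O) = O*(1 + (1 + O)*O) = O*(1 + O*(1 + O)))
R(E) = E² - 545/E - 166*E (R(E) = (E² - 166*E) - 545/E = E² - 545/E - 166*E)
R(k(9)) + 402753 = (-545 + (9*(1 + 9 + 9²))²*(-166 + 9*(1 + 9 + 9²)))/((9*(1 + 9 + 9²))) + 402753 = (-545 + (9*(1 + 9 + 81))²*(-166 + 9*(1 + 9 + 81)))/((9*(1 + 9 + 81))) + 402753 = (-545 + (9*91)²*(-166 + 9*91))/((9*91)) + 402753 = (-545 + 819²*(-166 + 819))/819 + 402753 = (-545 + 670761*653)/819 + 402753 = (-545 + 438006933)/819 + 402753 = (1/819)*438006388 + 402753 = 438006388/819 + 402753 = 767861095/819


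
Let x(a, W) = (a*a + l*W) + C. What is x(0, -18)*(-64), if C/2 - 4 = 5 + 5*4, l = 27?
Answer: 27392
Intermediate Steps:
C = 58 (C = 8 + 2*(5 + 5*4) = 8 + 2*(5 + 20) = 8 + 2*25 = 8 + 50 = 58)
x(a, W) = 58 + a² + 27*W (x(a, W) = (a*a + 27*W) + 58 = (a² + 27*W) + 58 = 58 + a² + 27*W)
x(0, -18)*(-64) = (58 + 0² + 27*(-18))*(-64) = (58 + 0 - 486)*(-64) = -428*(-64) = 27392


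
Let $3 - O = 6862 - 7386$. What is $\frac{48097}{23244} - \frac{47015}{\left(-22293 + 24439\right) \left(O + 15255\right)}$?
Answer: $\frac{15652544731}{7569536442} \approx 2.0678$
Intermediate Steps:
$O = 527$ ($O = 3 - \left(6862 - 7386\right) = 3 - -524 = 3 + 524 = 527$)
$\frac{48097}{23244} - \frac{47015}{\left(-22293 + 24439\right) \left(O + 15255\right)} = \frac{48097}{23244} - \frac{47015}{\left(-22293 + 24439\right) \left(527 + 15255\right)} = 48097 \cdot \frac{1}{23244} - \frac{47015}{2146 \cdot 15782} = \frac{48097}{23244} - \frac{47015}{33868172} = \frac{15652544731}{7569536442}$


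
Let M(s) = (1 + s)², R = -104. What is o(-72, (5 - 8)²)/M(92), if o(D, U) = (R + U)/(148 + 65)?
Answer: -95/1842237 ≈ -5.1568e-5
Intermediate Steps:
o(D, U) = -104/213 + U/213 (o(D, U) = (-104 + U)/(148 + 65) = (-104 + U)/213 = (-104 + U)*(1/213) = -104/213 + U/213)
o(-72, (5 - 8)²)/M(92) = (-104/213 + (5 - 8)²/213)/((1 + 92)²) = (-104/213 + (1/213)*(-3)²)/(93²) = (-104/213 + (1/213)*9)/8649 = (-104/213 + 3/71)*(1/8649) = -95/213*1/8649 = -95/1842237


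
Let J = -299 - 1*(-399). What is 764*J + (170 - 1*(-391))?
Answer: 76961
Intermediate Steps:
J = 100 (J = -299 + 399 = 100)
764*J + (170 - 1*(-391)) = 764*100 + (170 - 1*(-391)) = 76400 + (170 + 391) = 76400 + 561 = 76961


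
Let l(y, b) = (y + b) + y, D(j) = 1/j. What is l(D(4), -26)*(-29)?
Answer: 1479/2 ≈ 739.50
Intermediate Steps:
l(y, b) = b + 2*y (l(y, b) = (b + y) + y = b + 2*y)
l(D(4), -26)*(-29) = (-26 + 2/4)*(-29) = (-26 + 2*(1/4))*(-29) = (-26 + 1/2)*(-29) = -51/2*(-29) = 1479/2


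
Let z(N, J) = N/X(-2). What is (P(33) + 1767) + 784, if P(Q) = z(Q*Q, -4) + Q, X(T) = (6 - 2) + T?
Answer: 6257/2 ≈ 3128.5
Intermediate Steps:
X(T) = 4 + T
z(N, J) = N/2 (z(N, J) = N/(4 - 2) = N/2)
P(Q) = Q + Q**2/2 (P(Q) = (Q*Q)/2 + Q = Q**2/2 + Q = Q + Q**2/2)
(P(33) + 1767) + 784 = ((1/2)*33*(2 + 33) + 1767) + 784 = ((1/2)*33*35 + 1767) + 784 = (1155/2 + 1767) + 784 = 4689/2 + 784 = 6257/2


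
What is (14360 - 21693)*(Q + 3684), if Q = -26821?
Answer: 169663621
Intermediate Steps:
(14360 - 21693)*(Q + 3684) = (14360 - 21693)*(-26821 + 3684) = -7333*(-23137) = 169663621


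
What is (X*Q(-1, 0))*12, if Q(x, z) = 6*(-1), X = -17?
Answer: 1224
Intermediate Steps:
Q(x, z) = -6
(X*Q(-1, 0))*12 = -17*(-6)*12 = 102*12 = 1224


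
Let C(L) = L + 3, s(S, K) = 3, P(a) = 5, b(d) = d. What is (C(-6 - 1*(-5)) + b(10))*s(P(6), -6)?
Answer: 36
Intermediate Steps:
C(L) = 3 + L
(C(-6 - 1*(-5)) + b(10))*s(P(6), -6) = ((3 + (-6 - 1*(-5))) + 10)*3 = ((3 + (-6 + 5)) + 10)*3 = ((3 - 1) + 10)*3 = (2 + 10)*3 = 12*3 = 36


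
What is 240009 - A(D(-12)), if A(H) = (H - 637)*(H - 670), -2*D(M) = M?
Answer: -178975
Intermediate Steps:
D(M) = -M/2
A(H) = (-670 + H)*(-637 + H) (A(H) = (-637 + H)*(-670 + H) = (-670 + H)*(-637 + H))
240009 - A(D(-12)) = 240009 - (426790 + (-1/2*(-12))**2 - (-1307)*(-12)/2) = 240009 - (426790 + 6**2 - 1307*6) = 240009 - (426790 + 36 - 7842) = 240009 - 1*418984 = 240009 - 418984 = -178975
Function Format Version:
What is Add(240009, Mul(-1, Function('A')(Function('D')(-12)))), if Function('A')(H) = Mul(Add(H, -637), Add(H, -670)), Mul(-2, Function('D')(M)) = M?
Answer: -178975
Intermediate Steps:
Function('D')(M) = Mul(Rational(-1, 2), M)
Function('A')(H) = Mul(Add(-670, H), Add(-637, H)) (Function('A')(H) = Mul(Add(-637, H), Add(-670, H)) = Mul(Add(-670, H), Add(-637, H)))
Add(240009, Mul(-1, Function('A')(Function('D')(-12)))) = Add(240009, Mul(-1, Add(426790, Pow(Mul(Rational(-1, 2), -12), 2), Mul(-1307, Mul(Rational(-1, 2), -12))))) = Add(240009, Mul(-1, Add(426790, Pow(6, 2), Mul(-1307, 6)))) = Add(240009, Mul(-1, Add(426790, 36, -7842))) = Add(240009, Mul(-1, 418984)) = Add(240009, -418984) = -178975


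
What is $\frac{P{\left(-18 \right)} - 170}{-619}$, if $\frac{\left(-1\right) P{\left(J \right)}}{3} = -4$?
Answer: $\frac{158}{619} \approx 0.25525$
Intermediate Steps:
$P{\left(J \right)} = 12$ ($P{\left(J \right)} = \left(-3\right) \left(-4\right) = 12$)
$\frac{P{\left(-18 \right)} - 170}{-619} = \frac{12 - 170}{-619} = \left(-158\right) \left(- \frac{1}{619}\right) = \frac{158}{619}$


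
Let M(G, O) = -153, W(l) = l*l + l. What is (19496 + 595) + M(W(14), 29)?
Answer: 19938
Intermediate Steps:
W(l) = l + l**2 (W(l) = l**2 + l = l + l**2)
(19496 + 595) + M(W(14), 29) = (19496 + 595) - 153 = 20091 - 153 = 19938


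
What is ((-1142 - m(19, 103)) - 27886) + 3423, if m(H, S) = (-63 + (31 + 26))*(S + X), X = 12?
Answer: -24915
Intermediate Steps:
m(H, S) = -72 - 6*S (m(H, S) = (-63 + (31 + 26))*(S + 12) = (-63 + 57)*(12 + S) = -6*(12 + S) = -72 - 6*S)
((-1142 - m(19, 103)) - 27886) + 3423 = ((-1142 - (-72 - 6*103)) - 27886) + 3423 = ((-1142 - (-72 - 618)) - 27886) + 3423 = ((-1142 - 1*(-690)) - 27886) + 3423 = ((-1142 + 690) - 27886) + 3423 = (-452 - 27886) + 3423 = -28338 + 3423 = -24915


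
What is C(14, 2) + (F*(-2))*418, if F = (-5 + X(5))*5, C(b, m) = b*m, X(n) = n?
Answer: 28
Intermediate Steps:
F = 0 (F = (-5 + 5)*5 = 0*5 = 0)
C(14, 2) + (F*(-2))*418 = 14*2 + (0*(-2))*418 = 28 + 0*418 = 28 + 0 = 28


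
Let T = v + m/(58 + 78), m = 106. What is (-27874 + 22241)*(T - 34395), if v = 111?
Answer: 13131981947/68 ≈ 1.9312e+8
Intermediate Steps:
T = 7601/68 (T = 111 + 106/(58 + 78) = 111 + 106/136 = 111 + 106*(1/136) = 111 + 53/68 = 7601/68 ≈ 111.78)
(-27874 + 22241)*(T - 34395) = (-27874 + 22241)*(7601/68 - 34395) = -5633*(-2331259/68) = 13131981947/68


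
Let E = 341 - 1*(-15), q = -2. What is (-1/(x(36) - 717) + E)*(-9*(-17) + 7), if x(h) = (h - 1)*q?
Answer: 44827680/787 ≈ 56960.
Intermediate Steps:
E = 356 (E = 341 + 15 = 356)
x(h) = 2 - 2*h (x(h) = (h - 1)*(-2) = (-1 + h)*(-2) = 2 - 2*h)
(-1/(x(36) - 717) + E)*(-9*(-17) + 7) = (-1/((2 - 2*36) - 717) + 356)*(-9*(-17) + 7) = (-1/((2 - 72) - 717) + 356)*(153 + 7) = (-1/(-70 - 717) + 356)*160 = (-1/(-787) + 356)*160 = (-1*(-1/787) + 356)*160 = (1/787 + 356)*160 = (280173/787)*160 = 44827680/787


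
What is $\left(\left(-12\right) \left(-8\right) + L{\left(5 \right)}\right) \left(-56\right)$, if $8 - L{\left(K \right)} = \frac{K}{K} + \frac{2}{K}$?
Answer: $- \frac{28728}{5} \approx -5745.6$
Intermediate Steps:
$L{\left(K \right)} = 7 - \frac{2}{K}$ ($L{\left(K \right)} = 8 - \left(\frac{K}{K} + \frac{2}{K}\right) = 8 - \left(1 + \frac{2}{K}\right) = 7 - \frac{2}{K}$)
$\left(\left(-12\right) \left(-8\right) + L{\left(5 \right)}\right) \left(-56\right) = \left(\left(-12\right) \left(-8\right) + \left(7 - \frac{2}{5}\right)\right) \left(-56\right) = \left(96 + \left(7 - \frac{2}{5}\right)\right) \left(-56\right) = \left(96 + \frac{33}{5}\right) \left(-56\right) = \frac{513}{5} \left(-56\right) = - \frac{28728}{5}$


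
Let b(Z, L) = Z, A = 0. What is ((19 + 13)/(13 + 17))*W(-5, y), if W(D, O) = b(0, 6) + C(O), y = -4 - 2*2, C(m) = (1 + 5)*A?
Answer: 0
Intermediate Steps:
C(m) = 0 (C(m) = (1 + 5)*0 = 6*0 = 0)
y = -8 (y = -4 - 4 = -8)
W(D, O) = 0 (W(D, O) = 0 + 0 = 0)
((19 + 13)/(13 + 17))*W(-5, y) = ((19 + 13)/(13 + 17))*0 = (32/30)*0 = (32*(1/30))*0 = (16/15)*0 = 0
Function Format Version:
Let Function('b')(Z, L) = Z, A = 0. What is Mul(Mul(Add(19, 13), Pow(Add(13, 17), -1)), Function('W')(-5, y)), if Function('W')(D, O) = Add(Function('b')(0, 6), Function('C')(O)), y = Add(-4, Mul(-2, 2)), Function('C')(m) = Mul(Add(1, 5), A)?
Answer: 0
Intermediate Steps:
Function('C')(m) = 0 (Function('C')(m) = Mul(Add(1, 5), 0) = Mul(6, 0) = 0)
y = -8 (y = Add(-4, -4) = -8)
Function('W')(D, O) = 0 (Function('W')(D, O) = Add(0, 0) = 0)
Mul(Mul(Add(19, 13), Pow(Add(13, 17), -1)), Function('W')(-5, y)) = Mul(Mul(Add(19, 13), Pow(Add(13, 17), -1)), 0) = Mul(Mul(32, Pow(30, -1)), 0) = Mul(Mul(32, Rational(1, 30)), 0) = Mul(Rational(16, 15), 0) = 0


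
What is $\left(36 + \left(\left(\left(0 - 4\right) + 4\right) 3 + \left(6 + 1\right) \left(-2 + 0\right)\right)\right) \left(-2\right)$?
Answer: $-44$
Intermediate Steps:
$\left(36 + \left(\left(\left(0 - 4\right) + 4\right) 3 + \left(6 + 1\right) \left(-2 + 0\right)\right)\right) \left(-2\right) = \left(36 + \left(\left(-4 + 4\right) 3 + 7 \left(-2\right)\right)\right) \left(-2\right) = \left(36 + \left(0 \cdot 3 - 14\right)\right) \left(-2\right) = \left(36 + \left(0 - 14\right)\right) \left(-2\right) = \left(36 - 14\right) \left(-2\right) = 22 \left(-2\right) = -44$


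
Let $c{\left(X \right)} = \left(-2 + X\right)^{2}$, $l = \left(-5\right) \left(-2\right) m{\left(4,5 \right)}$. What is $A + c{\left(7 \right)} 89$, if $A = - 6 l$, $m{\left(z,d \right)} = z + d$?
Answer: $1685$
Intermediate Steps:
$m{\left(z,d \right)} = d + z$
$l = 90$ ($l = \left(-5\right) \left(-2\right) \left(5 + 4\right) = 10 \cdot 9 = 90$)
$A = -540$ ($A = \left(-6\right) 90 = -540$)
$A + c{\left(7 \right)} 89 = -540 + \left(-2 + 7\right)^{2} \cdot 89 = -540 + 5^{2} \cdot 89 = -540 + 25 \cdot 89 = -540 + 2225 = 1685$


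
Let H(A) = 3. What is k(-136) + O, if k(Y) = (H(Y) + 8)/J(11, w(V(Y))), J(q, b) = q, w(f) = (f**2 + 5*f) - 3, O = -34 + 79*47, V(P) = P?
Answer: 3680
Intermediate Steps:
O = 3679 (O = -34 + 3713 = 3679)
w(f) = -3 + f**2 + 5*f
k(Y) = 1 (k(Y) = (3 + 8)/11 = 11*(1/11) = 1)
k(-136) + O = 1 + 3679 = 3680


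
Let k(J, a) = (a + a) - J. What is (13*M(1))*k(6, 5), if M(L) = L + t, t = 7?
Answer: 416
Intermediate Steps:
k(J, a) = -J + 2*a (k(J, a) = 2*a - J = -J + 2*a)
M(L) = 7 + L (M(L) = L + 7 = 7 + L)
(13*M(1))*k(6, 5) = (13*(7 + 1))*(-1*6 + 2*5) = (13*8)*(-6 + 10) = 104*4 = 416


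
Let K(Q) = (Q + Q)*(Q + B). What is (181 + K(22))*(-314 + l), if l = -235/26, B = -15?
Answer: -4107111/26 ≈ -1.5797e+5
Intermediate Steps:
l = -235/26 (l = -235*1/26 = -235/26 ≈ -9.0385)
K(Q) = 2*Q*(-15 + Q) (K(Q) = (Q + Q)*(Q - 15) = (2*Q)*(-15 + Q) = 2*Q*(-15 + Q))
(181 + K(22))*(-314 + l) = (181 + 2*22*(-15 + 22))*(-314 - 235/26) = (181 + 2*22*7)*(-8399/26) = (181 + 308)*(-8399/26) = 489*(-8399/26) = -4107111/26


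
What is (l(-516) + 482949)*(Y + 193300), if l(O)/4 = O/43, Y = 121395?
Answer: 151966530195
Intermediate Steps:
l(O) = 4*O/43 (l(O) = 4*(O/43) = 4*O/43)
(l(-516) + 482949)*(Y + 193300) = ((4/43)*(-516) + 482949)*(121395 + 193300) = (-48 + 482949)*314695 = 482901*314695 = 151966530195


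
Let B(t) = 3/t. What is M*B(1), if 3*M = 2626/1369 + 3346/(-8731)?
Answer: 18346932/11952739 ≈ 1.5350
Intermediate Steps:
M = 6115644/11952739 (M = (2626/1369 + 3346/(-8731))/3 = (2626*(1/1369) + 3346*(-1/8731))/3 = (2626/1369 - 3346/8731)/3 = (⅓)*(18346932/11952739) = 6115644/11952739 ≈ 0.51165)
M*B(1) = 6115644*(3/1)/11952739 = 6115644*(3*1)/11952739 = (6115644/11952739)*3 = 18346932/11952739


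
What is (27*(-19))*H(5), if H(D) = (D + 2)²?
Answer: -25137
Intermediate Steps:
H(D) = (2 + D)²
(27*(-19))*H(5) = (27*(-19))*(2 + 5)² = -513*7² = -513*49 = -25137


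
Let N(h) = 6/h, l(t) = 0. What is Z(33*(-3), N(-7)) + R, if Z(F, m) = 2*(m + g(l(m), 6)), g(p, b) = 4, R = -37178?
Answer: -260202/7 ≈ -37172.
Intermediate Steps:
Z(F, m) = 8 + 2*m (Z(F, m) = 2*(m + 4) = 2*(4 + m) = 8 + 2*m)
Z(33*(-3), N(-7)) + R = (8 + 2*(6/(-7))) - 37178 = (8 + 2*(6*(-⅐))) - 37178 = (8 + 2*(-6/7)) - 37178 = (8 - 12/7) - 37178 = 44/7 - 37178 = -260202/7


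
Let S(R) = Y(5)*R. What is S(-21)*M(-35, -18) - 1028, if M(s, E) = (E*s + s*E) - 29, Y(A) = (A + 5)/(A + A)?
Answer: -26879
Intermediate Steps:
Y(A) = (5 + A)/(2*A) (Y(A) = (5 + A)/((2*A)) = (5 + A)*(1/(2*A)) = (5 + A)/(2*A))
S(R) = R (S(R) = ((½)*(5 + 5)/5)*R = ((½)*(⅕)*10)*R = 1*R = R)
M(s, E) = -29 + 2*E*s (M(s, E) = (E*s + E*s) - 29 = 2*E*s - 29 = -29 + 2*E*s)
S(-21)*M(-35, -18) - 1028 = -21*(-29 + 2*(-18)*(-35)) - 1028 = -21*(-29 + 1260) - 1028 = -21*1231 - 1028 = -25851 - 1028 = -26879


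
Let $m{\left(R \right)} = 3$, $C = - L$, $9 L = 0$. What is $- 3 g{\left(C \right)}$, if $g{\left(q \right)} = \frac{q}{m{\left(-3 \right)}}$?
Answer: $0$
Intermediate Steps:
$L = 0$ ($L = \frac{1}{9} \cdot 0 = 0$)
$C = 0$ ($C = \left(-1\right) 0 = 0$)
$g{\left(q \right)} = \frac{q}{3}$
$- 3 g{\left(C \right)} = - 3 \cdot \frac{1}{3} \cdot 0 = \left(-3\right) 0 = 0$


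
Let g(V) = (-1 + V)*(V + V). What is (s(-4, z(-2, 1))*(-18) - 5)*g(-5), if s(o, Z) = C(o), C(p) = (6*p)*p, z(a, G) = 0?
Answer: -103980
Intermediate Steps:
g(V) = 2*V*(-1 + V) (g(V) = (-1 + V)*(2*V) = 2*V*(-1 + V))
C(p) = 6*p²
s(o, Z) = 6*o²
(s(-4, z(-2, 1))*(-18) - 5)*g(-5) = ((6*(-4)²)*(-18) - 5)*(2*(-5)*(-1 - 5)) = ((6*16)*(-18) - 5)*(2*(-5)*(-6)) = (96*(-18) - 5)*60 = (-1728 - 5)*60 = -1733*60 = -103980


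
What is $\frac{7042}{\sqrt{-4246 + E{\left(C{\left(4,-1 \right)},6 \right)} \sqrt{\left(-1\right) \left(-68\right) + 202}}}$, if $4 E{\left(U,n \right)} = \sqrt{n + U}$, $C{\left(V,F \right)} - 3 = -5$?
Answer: $- \frac{7042 i \sqrt{2}}{\sqrt{8492 - 3 \sqrt{30}}} \approx - 108.17 i$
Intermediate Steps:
$C{\left(V,F \right)} = -2$ ($C{\left(V,F \right)} = 3 - 5 = -2$)
$E{\left(U,n \right)} = \frac{\sqrt{U + n}}{4}$ ($E{\left(U,n \right)} = \frac{\sqrt{n + U}}{4} = \frac{\sqrt{U + n}}{4}$)
$\frac{7042}{\sqrt{-4246 + E{\left(C{\left(4,-1 \right)},6 \right)} \sqrt{\left(-1\right) \left(-68\right) + 202}}} = \frac{7042}{\sqrt{-4246 + \frac{\sqrt{-2 + 6}}{4} \sqrt{\left(-1\right) \left(-68\right) + 202}}} = \frac{7042}{\sqrt{-4246 + \frac{\sqrt{4}}{4} \sqrt{68 + 202}}} = \frac{7042}{\sqrt{-4246 + \frac{1}{4} \cdot 2 \sqrt{270}}} = \frac{7042}{\sqrt{-4246 + \frac{3 \sqrt{30}}{2}}}$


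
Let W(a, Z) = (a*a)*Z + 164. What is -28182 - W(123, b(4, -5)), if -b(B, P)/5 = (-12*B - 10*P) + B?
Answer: 425524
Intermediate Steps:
b(B, P) = 50*P + 55*B (b(B, P) = -5*((-12*B - 10*P) + B) = -5*(-11*B - 10*P) = 50*P + 55*B)
W(a, Z) = 164 + Z*a**2 (W(a, Z) = a**2*Z + 164 = Z*a**2 + 164 = 164 + Z*a**2)
-28182 - W(123, b(4, -5)) = -28182 - (164 + (50*(-5) + 55*4)*123**2) = -28182 - (164 + (-250 + 220)*15129) = -28182 - (164 - 30*15129) = -28182 - (164 - 453870) = -28182 - 1*(-453706) = -28182 + 453706 = 425524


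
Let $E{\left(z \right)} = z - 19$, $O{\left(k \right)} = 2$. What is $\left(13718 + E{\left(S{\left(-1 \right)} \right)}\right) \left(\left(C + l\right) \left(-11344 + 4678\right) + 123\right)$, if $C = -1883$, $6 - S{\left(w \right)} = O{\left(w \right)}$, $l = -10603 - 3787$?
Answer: $1486445819523$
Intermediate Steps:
$l = -14390$ ($l = -10603 - 3787 = -14390$)
$S{\left(w \right)} = 4$ ($S{\left(w \right)} = 6 - 2 = 4$)
$E{\left(z \right)} = -19 + z$
$\left(13718 + E{\left(S{\left(-1 \right)} \right)}\right) \left(\left(C + l\right) \left(-11344 + 4678\right) + 123\right) = \left(13718 + \left(-19 + 4\right)\right) \left(\left(-1883 - 14390\right) \left(-11344 + 4678\right) + 123\right) = \left(13718 - 15\right) \left(\left(-16273\right) \left(-6666\right) + 123\right) = 13703 \left(108475818 + 123\right) = 13703 \cdot 108475941 = 1486445819523$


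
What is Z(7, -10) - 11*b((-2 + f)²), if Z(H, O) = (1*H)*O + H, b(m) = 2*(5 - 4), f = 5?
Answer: -85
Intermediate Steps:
b(m) = 2 (b(m) = 2*1 = 2)
Z(H, O) = H + H*O (Z(H, O) = H*O + H = H + H*O)
Z(7, -10) - 11*b((-2 + f)²) = 7*(1 - 10) - 11*2 = 7*(-9) - 22 = -63 - 22 = -85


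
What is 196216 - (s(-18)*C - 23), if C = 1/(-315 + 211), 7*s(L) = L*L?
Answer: 35715579/182 ≈ 1.9624e+5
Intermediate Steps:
s(L) = L**2/7 (s(L) = (L*L)/7 = L**2/7)
C = -1/104 (C = 1/(-104) = -1/104 ≈ -0.0096154)
196216 - (s(-18)*C - 23) = 196216 - (((1/7)*(-18)**2)*(-1/104) - 23) = 196216 - (((1/7)*324)*(-1/104) - 23) = 196216 - ((324/7)*(-1/104) - 23) = 196216 - (-81/182 - 23) = 196216 - 1*(-4267/182) = 196216 + 4267/182 = 35715579/182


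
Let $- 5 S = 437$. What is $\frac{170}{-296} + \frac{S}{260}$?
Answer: $- \frac{21897}{24050} \approx -0.91048$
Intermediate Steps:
$S = - \frac{437}{5}$ ($S = \left(- \frac{1}{5}\right) 437 = - \frac{437}{5} \approx -87.4$)
$\frac{170}{-296} + \frac{S}{260} = \frac{170}{-296} - \frac{437}{5 \cdot 260} = 170 \left(- \frac{1}{296}\right) - \frac{437}{1300} = - \frac{85}{148} - \frac{437}{1300} = - \frac{21897}{24050}$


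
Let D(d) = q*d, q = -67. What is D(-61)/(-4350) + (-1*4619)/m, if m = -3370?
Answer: 315973/732975 ≈ 0.43108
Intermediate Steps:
D(d) = -67*d
D(-61)/(-4350) + (-1*4619)/m = -67*(-61)/(-4350) - 1*4619/(-3370) = 4087*(-1/4350) - 4619*(-1/3370) = -4087/4350 + 4619/3370 = 315973/732975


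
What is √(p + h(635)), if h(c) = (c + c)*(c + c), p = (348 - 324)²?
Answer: 2*√403369 ≈ 1270.2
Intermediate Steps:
p = 576 (p = 24² = 576)
h(c) = 4*c² (h(c) = (2*c)*(2*c) = 4*c²)
√(p + h(635)) = √(576 + 4*635²) = √(576 + 4*403225) = √(576 + 1612900) = √1613476 = 2*√403369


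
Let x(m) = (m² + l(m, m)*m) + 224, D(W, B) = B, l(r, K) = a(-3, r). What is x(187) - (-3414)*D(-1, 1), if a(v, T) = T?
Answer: 73576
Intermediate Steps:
l(r, K) = r
x(m) = 224 + 2*m² (x(m) = (m² + m*m) + 224 = (m² + m²) + 224 = 2*m² + 224 = 224 + 2*m²)
x(187) - (-3414)*D(-1, 1) = (224 + 2*187²) - (-3414) = (224 + 2*34969) - 1*(-3414) = (224 + 69938) + 3414 = 70162 + 3414 = 73576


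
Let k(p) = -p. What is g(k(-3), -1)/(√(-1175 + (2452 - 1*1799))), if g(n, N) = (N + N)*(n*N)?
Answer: -I*√58/29 ≈ -0.26261*I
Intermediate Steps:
g(n, N) = 2*n*N² (g(n, N) = (2*N)*(N*n) = 2*n*N²)
g(k(-3), -1)/(√(-1175 + (2452 - 1*1799))) = (2*(-1*(-3))*(-1)²)/(√(-1175 + (2452 - 1*1799))) = (2*3*1)/(√(-1175 + (2452 - 1799))) = 6/(√(-1175 + 653)) = 6/(√(-522)) = 6/((3*I*√58)) = 6*(-I*√58/174) = -I*√58/29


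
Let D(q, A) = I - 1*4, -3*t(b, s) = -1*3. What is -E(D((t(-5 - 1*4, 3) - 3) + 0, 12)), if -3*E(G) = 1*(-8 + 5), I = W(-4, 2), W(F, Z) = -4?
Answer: -1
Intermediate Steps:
t(b, s) = 1 (t(b, s) = -(-1)*3/3 = -⅓*(-3) = 1)
I = -4
D(q, A) = -8 (D(q, A) = -4 - 1*4 = -4 - 4 = -8)
E(G) = 1 (E(G) = -(-8 + 5)/3 = -(-3)/3 = -⅓*(-3) = 1)
-E(D((t(-5 - 1*4, 3) - 3) + 0, 12)) = -1*1 = -1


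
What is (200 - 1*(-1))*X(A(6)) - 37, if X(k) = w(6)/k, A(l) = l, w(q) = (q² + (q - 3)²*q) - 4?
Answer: 2844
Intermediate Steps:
w(q) = -4 + q² + q*(-3 + q)² (w(q) = (q² + (-3 + q)²*q) - 4 = (q² + q*(-3 + q)²) - 4 = -4 + q² + q*(-3 + q)²)
X(k) = 86/k (X(k) = (-4 + 6² + 6*(-3 + 6)²)/k = (-4 + 36 + 6*3²)/k = (-4 + 36 + 6*9)/k = (-4 + 36 + 54)/k = 86/k)
(200 - 1*(-1))*X(A(6)) - 37 = (200 - 1*(-1))*(86/6) - 37 = (200 + 1)*(86*(⅙)) - 37 = 201*(43/3) - 37 = 2881 - 37 = 2844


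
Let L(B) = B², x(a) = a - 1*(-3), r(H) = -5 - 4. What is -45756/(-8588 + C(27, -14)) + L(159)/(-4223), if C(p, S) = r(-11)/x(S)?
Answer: -262514511/398900357 ≈ -0.65810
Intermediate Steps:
r(H) = -9
x(a) = 3 + a (x(a) = a + 3 = 3 + a)
C(p, S) = -9/(3 + S)
-45756/(-8588 + C(27, -14)) + L(159)/(-4223) = -45756/(-8588 - 9/(3 - 14)) + 159²/(-4223) = -45756/(-8588 - 9/(-11)) + 25281*(-1/4223) = -45756/(-8588 - 9*(-1/11)) - 25281/4223 = -45756/(-8588 + 9/11) - 25281/4223 = -45756/(-94459/11) - 25281/4223 = -45756*(-11/94459) - 25281/4223 = 503316/94459 - 25281/4223 = -262514511/398900357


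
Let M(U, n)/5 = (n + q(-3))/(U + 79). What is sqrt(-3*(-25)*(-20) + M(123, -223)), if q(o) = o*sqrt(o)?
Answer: sqrt(-61431230 - 3030*I*sqrt(3))/202 ≈ 0.0016574 - 38.801*I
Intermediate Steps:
q(o) = o**(3/2)
M(U, n) = 5*(n - 3*I*sqrt(3))/(79 + U) (M(U, n) = 5*((n + (-3)**(3/2))/(U + 79)) = 5*((n - 3*I*sqrt(3))/(79 + U)) = 5*(n - 3*I*sqrt(3))/(79 + U))
sqrt(-3*(-25)*(-20) + M(123, -223)) = sqrt(-3*(-25)*(-20) + 5*(-223 - 3*I*sqrt(3))/(79 + 123)) = sqrt(75*(-20) + 5*(-223 - 3*I*sqrt(3))/202) = sqrt(-1500 + 5*(1/202)*(-223 - 3*I*sqrt(3))) = sqrt(-1500 + (-1115/202 - 15*I*sqrt(3)/202)) = sqrt(-304115/202 - 15*I*sqrt(3)/202)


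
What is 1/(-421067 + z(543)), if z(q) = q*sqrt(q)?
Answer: -421067/177137315482 - 543*sqrt(543)/177137315482 ≈ -2.4485e-6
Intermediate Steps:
z(q) = q**(3/2)
1/(-421067 + z(543)) = 1/(-421067 + 543**(3/2)) = 1/(-421067 + 543*sqrt(543))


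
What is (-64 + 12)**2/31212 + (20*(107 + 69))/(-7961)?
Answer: -22084924/62119683 ≈ -0.35552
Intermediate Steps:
(-64 + 12)**2/31212 + (20*(107 + 69))/(-7961) = (-52)**2*(1/31212) + (20*176)*(-1/7961) = 2704*(1/31212) + 3520*(-1/7961) = 676/7803 - 3520/7961 = -22084924/62119683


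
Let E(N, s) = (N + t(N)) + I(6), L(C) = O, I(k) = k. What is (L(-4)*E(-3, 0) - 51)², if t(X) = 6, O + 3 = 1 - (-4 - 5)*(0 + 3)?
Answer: 30276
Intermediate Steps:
O = 25 (O = -3 + (1 - (-4 - 5)*(0 + 3)) = -3 + (1 - (-9)*3) = -3 + (1 - 1*(-27)) = -3 + (1 + 27) = -3 + 28 = 25)
L(C) = 25
E(N, s) = 12 + N (E(N, s) = (N + 6) + 6 = (6 + N) + 6 = 12 + N)
(L(-4)*E(-3, 0) - 51)² = (25*(12 - 3) - 51)² = (25*9 - 51)² = (225 - 51)² = 174² = 30276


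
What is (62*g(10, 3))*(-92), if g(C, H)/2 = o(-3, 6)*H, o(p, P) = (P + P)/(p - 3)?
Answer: 68448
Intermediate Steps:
o(p, P) = 2*P/(-3 + p) (o(p, P) = (2*P)/(-3 + p) = 2*P/(-3 + p))
g(C, H) = -4*H (g(C, H) = 2*((2*6/(-3 - 3))*H) = 2*((2*6/(-6))*H) = 2*((2*6*(-1/6))*H) = 2*(-2*H) = -4*H)
(62*g(10, 3))*(-92) = (62*(-4*3))*(-92) = (62*(-12))*(-92) = -744*(-92) = 68448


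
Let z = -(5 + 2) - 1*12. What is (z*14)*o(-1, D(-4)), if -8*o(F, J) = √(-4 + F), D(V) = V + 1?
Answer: 133*I*√5/4 ≈ 74.349*I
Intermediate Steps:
D(V) = 1 + V
o(F, J) = -√(-4 + F)/8
z = -19 (z = -1*7 - 12 = -7 - 12 = -19)
(z*14)*o(-1, D(-4)) = (-19*14)*(-√(-4 - 1)/8) = -(-133)*√(-5)/4 = -(-133)*I*√5/4 = 133*I*√5/4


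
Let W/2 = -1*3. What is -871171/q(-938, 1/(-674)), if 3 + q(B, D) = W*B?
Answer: -871171/5625 ≈ -154.87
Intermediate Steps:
W = -6 (W = 2*(-1*3) = 2*(-3) = -6)
q(B, D) = -3 - 6*B
-871171/q(-938, 1/(-674)) = -871171/(-3 - 6*(-938)) = -871171/(-3 + 5628) = -871171/5625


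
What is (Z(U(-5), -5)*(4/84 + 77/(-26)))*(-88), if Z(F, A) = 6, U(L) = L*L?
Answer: 140008/91 ≈ 1538.5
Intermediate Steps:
U(L) = L²
(Z(U(-5), -5)*(4/84 + 77/(-26)))*(-88) = (6*(4/84 + 77/(-26)))*(-88) = (6*(4*(1/84) + 77*(-1/26)))*(-88) = (6*(1/21 - 77/26))*(-88) = (6*(-1591/546))*(-88) = -1591/91*(-88) = 140008/91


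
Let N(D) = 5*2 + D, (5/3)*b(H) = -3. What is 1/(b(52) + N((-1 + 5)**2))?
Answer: 5/121 ≈ 0.041322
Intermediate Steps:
b(H) = -9/5 (b(H) = (3/5)*(-3) = -9/5)
N(D) = 10 + D
1/(b(52) + N((-1 + 5)**2)) = 1/(-9/5 + (10 + (-1 + 5)**2)) = 1/(-9/5 + (10 + 4**2)) = 1/(-9/5 + (10 + 16)) = 1/(-9/5 + 26) = 1/(121/5) = 5/121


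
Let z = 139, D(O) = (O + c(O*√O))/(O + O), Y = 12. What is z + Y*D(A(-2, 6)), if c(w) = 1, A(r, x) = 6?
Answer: 146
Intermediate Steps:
D(O) = (1 + O)/(2*O) (D(O) = (O + 1)/(O + O) = (1 + O)/((2*O)) = (1 + O)*(1/(2*O)) = (1 + O)/(2*O))
z + Y*D(A(-2, 6)) = 139 + 12*((½)*(1 + 6)/6) = 139 + 12*((½)*(⅙)*7) = 139 + 12*(7/12) = 139 + 7 = 146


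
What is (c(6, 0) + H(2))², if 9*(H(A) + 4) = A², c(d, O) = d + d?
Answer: 5776/81 ≈ 71.309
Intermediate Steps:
c(d, O) = 2*d
H(A) = -4 + A²/9
(c(6, 0) + H(2))² = (2*6 + (-4 + (⅑)*2²))² = (12 + (-4 + (⅑)*4))² = (12 + (-4 + 4/9))² = (12 - 32/9)² = (76/9)² = 5776/81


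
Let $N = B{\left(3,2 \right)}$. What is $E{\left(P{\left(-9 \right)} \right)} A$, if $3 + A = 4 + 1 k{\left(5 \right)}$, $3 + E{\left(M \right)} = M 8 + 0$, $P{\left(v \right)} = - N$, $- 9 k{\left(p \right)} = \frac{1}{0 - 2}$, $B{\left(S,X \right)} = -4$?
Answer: $\frac{551}{18} \approx 30.611$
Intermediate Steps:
$N = -4$
$k{\left(p \right)} = \frac{1}{18}$ ($k{\left(p \right)} = - \frac{1}{9 \left(0 - 2\right)} = - \frac{1}{9 \left(-2\right)} = \left(- \frac{1}{9}\right) \left(- \frac{1}{2}\right) = \frac{1}{18}$)
$P{\left(v \right)} = 4$ ($P{\left(v \right)} = \left(-1\right) \left(-4\right) = 4$)
$E{\left(M \right)} = -3 + 8 M$ ($E{\left(M \right)} = -3 + \left(M 8 + 0\right) = -3 + \left(8 M + 0\right) = -3 + 8 M$)
$A = \frac{19}{18}$ ($A = -3 + \left(4 + 1 \cdot \frac{1}{18}\right) = -3 + \left(4 + \frac{1}{18}\right) = -3 + \frac{73}{18} = \frac{19}{18} \approx 1.0556$)
$E{\left(P{\left(-9 \right)} \right)} A = \left(-3 + 8 \cdot 4\right) \frac{19}{18} = \left(-3 + 32\right) \frac{19}{18} = 29 \cdot \frac{19}{18} = \frac{551}{18}$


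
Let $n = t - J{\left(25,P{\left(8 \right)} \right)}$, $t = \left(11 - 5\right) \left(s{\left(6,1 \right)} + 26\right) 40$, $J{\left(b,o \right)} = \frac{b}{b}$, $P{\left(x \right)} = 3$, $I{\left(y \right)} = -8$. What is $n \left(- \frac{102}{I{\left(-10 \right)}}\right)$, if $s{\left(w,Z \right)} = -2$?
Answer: $\frac{293709}{4} \approx 73427.0$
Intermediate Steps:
$J{\left(b,o \right)} = 1$
$t = 5760$ ($t = \left(11 - 5\right) \left(-2 + 26\right) 40 = 6 \cdot 24 \cdot 40 = 144 \cdot 40 = 5760$)
$n = 5759$ ($n = 5760 - 1 = 5759$)
$n \left(- \frac{102}{I{\left(-10 \right)}}\right) = 5759 \left(- \frac{102}{-8}\right) = 5759 \left(\left(-102\right) \left(- \frac{1}{8}\right)\right) = 5759 \cdot \frac{51}{4} = \frac{293709}{4}$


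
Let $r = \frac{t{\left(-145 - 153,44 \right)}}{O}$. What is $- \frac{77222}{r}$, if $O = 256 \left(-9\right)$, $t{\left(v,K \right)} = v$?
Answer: $- \frac{88959744}{149} \approx -5.9705 \cdot 10^{5}$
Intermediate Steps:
$O = -2304$
$r = \frac{149}{1152}$ ($r = \frac{-145 - 153}{-2304} = \left(-298\right) \left(- \frac{1}{2304}\right) = \frac{149}{1152} \approx 0.12934$)
$- \frac{77222}{r} = - \frac{77222}{\frac{149}{1152}} = \left(-77222\right) \frac{1152}{149} = - \frac{88959744}{149}$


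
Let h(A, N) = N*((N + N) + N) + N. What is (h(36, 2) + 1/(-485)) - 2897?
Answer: -1398256/485 ≈ -2883.0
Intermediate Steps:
h(A, N) = N + 3*N**2 (h(A, N) = N*(2*N + N) + N = N*(3*N) + N = 3*N**2 + N = N + 3*N**2)
(h(36, 2) + 1/(-485)) - 2897 = (2*(1 + 3*2) + 1/(-485)) - 2897 = (2*(1 + 6) - 1/485) - 2897 = (2*7 - 1/485) - 2897 = (14 - 1/485) - 2897 = 6789/485 - 2897 = -1398256/485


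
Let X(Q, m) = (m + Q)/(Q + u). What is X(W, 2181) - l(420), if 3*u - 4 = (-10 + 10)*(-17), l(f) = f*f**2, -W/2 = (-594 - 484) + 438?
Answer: -284794261617/3844 ≈ -7.4088e+7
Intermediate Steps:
W = 1280 (W = -2*((-594 - 484) + 438) = -2*(-1078 + 438) = -2*(-640) = 1280)
l(f) = f**3
u = 4/3 (u = 4/3 + ((-10 + 10)*(-17))/3 = 4/3 + (0*(-17))/3 = 4/3 + (1/3)*0 = 4/3 + 0 = 4/3 ≈ 1.3333)
X(Q, m) = (Q + m)/(4/3 + Q) (X(Q, m) = (m + Q)/(Q + 4/3) = (Q + m)/(4/3 + Q))
X(W, 2181) - l(420) = 3*(1280 + 2181)/(4 + 3*1280) - 1*420**3 = 3*3461/(4 + 3840) - 1*74088000 = 3*3461/3844 - 74088000 = 3*(1/3844)*3461 - 74088000 = 10383/3844 - 74088000 = -284794261617/3844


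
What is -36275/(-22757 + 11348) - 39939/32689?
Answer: 730129424/372948801 ≈ 1.9577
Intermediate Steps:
-36275/(-22757 + 11348) - 39939/32689 = -36275/(-11409) - 39939*1/32689 = -36275*(-1/11409) - 39939/32689 = 36275/11409 - 39939/32689 = 730129424/372948801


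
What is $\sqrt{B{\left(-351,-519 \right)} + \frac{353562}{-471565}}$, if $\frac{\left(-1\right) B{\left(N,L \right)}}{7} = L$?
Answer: $\frac{3 \sqrt{89746264096655}}{471565} \approx 60.268$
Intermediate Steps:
$B{\left(N,L \right)} = - 7 L$
$\sqrt{B{\left(-351,-519 \right)} + \frac{353562}{-471565}} = \sqrt{\left(-7\right) \left(-519\right) + \frac{353562}{-471565}} = \sqrt{3633 + 353562 \left(- \frac{1}{471565}\right)} = \sqrt{3633 - \frac{353562}{471565}} = \sqrt{\frac{1712842083}{471565}} = \frac{3 \sqrt{89746264096655}}{471565}$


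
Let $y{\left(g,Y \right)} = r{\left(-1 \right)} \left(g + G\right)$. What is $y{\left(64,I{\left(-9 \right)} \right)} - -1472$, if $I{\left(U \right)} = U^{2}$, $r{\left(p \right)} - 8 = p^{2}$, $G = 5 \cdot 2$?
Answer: $2138$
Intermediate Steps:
$G = 10$
$r{\left(p \right)} = 8 + p^{2}$
$y{\left(g,Y \right)} = 90 + 9 g$ ($y{\left(g,Y \right)} = \left(8 + \left(-1\right)^{2}\right) \left(g + 10\right) = \left(8 + 1\right) \left(10 + g\right) = 9 \left(10 + g\right) = 90 + 9 g$)
$y{\left(64,I{\left(-9 \right)} \right)} - -1472 = \left(90 + 9 \cdot 64\right) - -1472 = \left(90 + 576\right) + 1472 = 666 + 1472 = 2138$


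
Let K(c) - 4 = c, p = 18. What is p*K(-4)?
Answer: 0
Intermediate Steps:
K(c) = 4 + c
p*K(-4) = 18*(4 - 4) = 18*0 = 0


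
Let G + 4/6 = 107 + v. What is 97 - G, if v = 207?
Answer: -649/3 ≈ -216.33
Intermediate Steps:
G = 940/3 (G = -⅔ + (107 + 207) = -⅔ + 314 = 940/3 ≈ 313.33)
97 - G = 97 - 1*940/3 = 97 - 940/3 = -649/3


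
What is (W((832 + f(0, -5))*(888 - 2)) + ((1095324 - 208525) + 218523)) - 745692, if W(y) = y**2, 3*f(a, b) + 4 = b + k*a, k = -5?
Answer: 539481795666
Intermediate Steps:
f(a, b) = -4/3 - 5*a/3 + b/3 (f(a, b) = -4/3 + (b - 5*a)/3 = -4/3 + (-5*a/3 + b/3) = -4/3 - 5*a/3 + b/3)
(W((832 + f(0, -5))*(888 - 2)) + ((1095324 - 208525) + 218523)) - 745692 = (((832 + (-4/3 - 5/3*0 + (1/3)*(-5)))*(888 - 2))**2 + ((1095324 - 208525) + 218523)) - 745692 = (((832 + (-4/3 + 0 - 5/3))*886)**2 + (886799 + 218523)) - 745692 = (((832 - 3)*886)**2 + 1105322) - 745692 = ((829*886)**2 + 1105322) - 745692 = (734494**2 + 1105322) - 745692 = (539481436036 + 1105322) - 745692 = 539482541358 - 745692 = 539481795666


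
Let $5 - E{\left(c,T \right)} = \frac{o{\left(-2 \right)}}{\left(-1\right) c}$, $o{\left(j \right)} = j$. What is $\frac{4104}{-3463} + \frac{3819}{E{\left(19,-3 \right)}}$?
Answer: $\frac{83632357}{107353} \approx 779.04$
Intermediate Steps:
$E{\left(c,T \right)} = 5 - \frac{2}{c}$ ($E{\left(c,T \right)} = 5 - - \frac{2}{\left(-1\right) c} = 5 - - 2 \left(- \frac{1}{c}\right) = 5 - \frac{2}{c}$)
$\frac{4104}{-3463} + \frac{3819}{E{\left(19,-3 \right)}} = \frac{4104}{-3463} + \frac{3819}{5 - \frac{2}{19}} = 4104 \left(- \frac{1}{3463}\right) + \frac{3819}{5 - \frac{2}{19}} = - \frac{4104}{3463} + \frac{3819}{5 - \frac{2}{19}} = - \frac{4104}{3463} + \frac{3819}{\frac{93}{19}} = - \frac{4104}{3463} + 3819 \cdot \frac{19}{93} = - \frac{4104}{3463} + \frac{24187}{31} = \frac{83632357}{107353}$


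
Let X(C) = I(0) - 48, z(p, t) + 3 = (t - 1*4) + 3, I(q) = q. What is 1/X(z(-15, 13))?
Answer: -1/48 ≈ -0.020833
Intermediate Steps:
z(p, t) = -4 + t (z(p, t) = -3 + ((t - 1*4) + 3) = -3 + ((t - 4) + 3) = -3 + ((-4 + t) + 3) = -3 + (-1 + t) = -4 + t)
X(C) = -48 (X(C) = 0 - 48 = -48)
1/X(z(-15, 13)) = 1/(-48) = -1/48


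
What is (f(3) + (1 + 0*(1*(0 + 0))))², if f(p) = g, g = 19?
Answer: 400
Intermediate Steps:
f(p) = 19
(f(3) + (1 + 0*(1*(0 + 0))))² = (19 + (1 + 0*(1*(0 + 0))))² = (19 + (1 + 0*(1*0)))² = (19 + (1 + 0*0))² = (19 + (1 + 0))² = (19 + 1)² = 20² = 400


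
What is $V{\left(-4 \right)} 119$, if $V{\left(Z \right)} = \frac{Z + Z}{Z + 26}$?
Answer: $- \frac{476}{11} \approx -43.273$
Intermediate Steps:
$V{\left(Z \right)} = \frac{2 Z}{26 + Z}$
$V{\left(-4 \right)} 119 = 2 \left(-4\right) \frac{1}{26 - 4} \cdot 119 = 2 \left(-4\right) \frac{1}{22} \cdot 119 = \left(- \frac{4}{11}\right) 119 = - \frac{476}{11}$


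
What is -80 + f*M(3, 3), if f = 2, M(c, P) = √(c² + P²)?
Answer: -80 + 6*√2 ≈ -71.515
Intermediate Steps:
M(c, P) = √(P² + c²)
-80 + f*M(3, 3) = -80 + 2*√(3² + 3²) = -80 + 2*√(9 + 9) = -80 + 2*√18 = -80 + 2*(3*√2) = -80 + 6*√2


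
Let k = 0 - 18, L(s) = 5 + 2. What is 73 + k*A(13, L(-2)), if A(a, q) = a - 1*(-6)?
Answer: -269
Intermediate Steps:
L(s) = 7
A(a, q) = 6 + a (A(a, q) = a + 6 = 6 + a)
k = -18
73 + k*A(13, L(-2)) = 73 - 18*(6 + 13) = 73 - 18*19 = 73 - 342 = -269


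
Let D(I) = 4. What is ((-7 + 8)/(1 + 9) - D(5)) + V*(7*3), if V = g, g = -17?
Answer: -3609/10 ≈ -360.90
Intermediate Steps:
V = -17
((-7 + 8)/(1 + 9) - D(5)) + V*(7*3) = ((-7 + 8)/(1 + 9) - 1*4) - 119*3 = (1/10 - 4) - 17*21 = (1*(1/10) - 4) - 357 = (1/10 - 4) - 357 = -39/10 - 357 = -3609/10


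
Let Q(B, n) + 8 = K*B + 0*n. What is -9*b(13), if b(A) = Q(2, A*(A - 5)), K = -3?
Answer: 126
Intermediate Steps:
Q(B, n) = -8 - 3*B (Q(B, n) = -8 + (-3*B + 0*n) = -8 + (-3*B + 0) = -8 - 3*B)
b(A) = -14 (b(A) = -8 - 3*2 = -8 - 6 = -14)
-9*b(13) = -9*(-14) = 126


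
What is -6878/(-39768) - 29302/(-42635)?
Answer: 729262733/847754340 ≈ 0.86023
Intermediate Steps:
-6878/(-39768) - 29302/(-42635) = -6878*(-1/39768) - 29302*(-1/42635) = 3439/19884 + 29302/42635 = 729262733/847754340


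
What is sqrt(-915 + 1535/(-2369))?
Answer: I*sqrt(5138763730)/2369 ≈ 30.26*I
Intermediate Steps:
sqrt(-915 + 1535/(-2369)) = sqrt(-915 + 1535*(-1/2369)) = sqrt(-915 - 1535/2369) = sqrt(-2169170/2369) = I*sqrt(5138763730)/2369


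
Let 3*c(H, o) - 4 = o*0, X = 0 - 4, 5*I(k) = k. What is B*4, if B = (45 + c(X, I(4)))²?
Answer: 77284/9 ≈ 8587.1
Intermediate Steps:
I(k) = k/5
X = -4
c(H, o) = 4/3 (c(H, o) = 4/3 + (o*0)/3 = 4/3 + (⅓)*0 = 4/3 + 0 = 4/3)
B = 19321/9 (B = (45 + 4/3)² = (139/3)² = 19321/9 ≈ 2146.8)
B*4 = (19321/9)*4 = 77284/9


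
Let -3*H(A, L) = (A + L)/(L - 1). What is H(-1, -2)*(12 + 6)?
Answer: -6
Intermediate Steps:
H(A, L) = -(A + L)/(3*(-1 + L)) (H(A, L) = -(A + L)/(3*(L - 1)) = -(A + L)/(3*(-1 + L)))
H(-1, -2)*(12 + 6) = ((-1*(-1) - 1*(-2))/(3*(-1 - 2)))*(12 + 6) = ((⅓)*(1 + 2)/(-3))*18 = ((⅓)*(-⅓)*3)*18 = -⅓*18 = -6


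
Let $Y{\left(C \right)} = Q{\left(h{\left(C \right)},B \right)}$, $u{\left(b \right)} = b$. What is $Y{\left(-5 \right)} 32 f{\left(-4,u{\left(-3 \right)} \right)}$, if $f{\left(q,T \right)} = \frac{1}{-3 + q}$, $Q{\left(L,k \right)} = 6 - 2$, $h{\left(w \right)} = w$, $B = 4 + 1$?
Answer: $- \frac{128}{7} \approx -18.286$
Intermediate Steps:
$B = 5$
$Q{\left(L,k \right)} = 4$ ($Q{\left(L,k \right)} = 6 - 2 = 4$)
$Y{\left(C \right)} = 4$
$Y{\left(-5 \right)} 32 f{\left(-4,u{\left(-3 \right)} \right)} = \frac{4 \cdot 32}{-3 - 4} = \frac{128}{-7} = 128 \left(- \frac{1}{7}\right) = - \frac{128}{7}$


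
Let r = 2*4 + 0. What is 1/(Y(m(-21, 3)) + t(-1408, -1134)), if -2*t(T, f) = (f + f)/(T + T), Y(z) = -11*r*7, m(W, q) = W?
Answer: -1408/867895 ≈ -0.0016223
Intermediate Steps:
r = 8 (r = 8 + 0 = 8)
Y(z) = -616 (Y(z) = -11*8*7 = -88*7 = -616)
t(T, f) = -f/(2*T) (t(T, f) = -(f + f)/(2*(T + T)) = -2*f/(2*(2*T)) = -2*f*1/(2*T)/2 = -f/(2*T))
1/(Y(m(-21, 3)) + t(-1408, -1134)) = 1/(-616 - 1/2*(-1134)/(-1408)) = 1/(-616 - 1/2*(-1134)*(-1/1408)) = 1/(-616 - 567/1408) = 1/(-867895/1408) = -1408/867895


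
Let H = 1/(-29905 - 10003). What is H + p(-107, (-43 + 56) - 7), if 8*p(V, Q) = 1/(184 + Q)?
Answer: 9597/15165040 ≈ 0.00063284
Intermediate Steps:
p(V, Q) = 1/(8*(184 + Q))
H = -1/39908 (H = 1/(-39908) = -1/39908 ≈ -2.5058e-5)
H + p(-107, (-43 + 56) - 7) = -1/39908 + 1/(8*(184 + ((-43 + 56) - 7))) = -1/39908 + 1/(8*(184 + (13 - 7))) = -1/39908 + 1/(8*(184 + 6)) = -1/39908 + (⅛)/190 = -1/39908 + (⅛)*(1/190) = -1/39908 + 1/1520 = 9597/15165040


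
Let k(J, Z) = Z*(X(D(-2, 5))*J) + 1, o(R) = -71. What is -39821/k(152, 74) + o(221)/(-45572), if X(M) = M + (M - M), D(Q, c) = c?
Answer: -1810729501/2563014852 ≈ -0.70648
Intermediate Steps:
X(M) = M (X(M) = M + 0 = M)
k(J, Z) = 1 + 5*J*Z (k(J, Z) = Z*(5*J) + 1 = 5*J*Z + 1 = 1 + 5*J*Z)
-39821/k(152, 74) + o(221)/(-45572) = -39821/(1 + 5*152*74) - 71/(-45572) = -39821/(1 + 56240) - 71*(-1/45572) = -39821/56241 + 71/45572 = -1810729501/2563014852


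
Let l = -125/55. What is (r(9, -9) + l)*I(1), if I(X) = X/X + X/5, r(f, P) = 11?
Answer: 576/55 ≈ 10.473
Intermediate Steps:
I(X) = 1 + X/5 (I(X) = 1 + X*(⅕) = 1 + X/5)
l = -25/11 (l = -125*1/55 = -25/11 ≈ -2.2727)
(r(9, -9) + l)*I(1) = (11 - 25/11)*(1 + (⅕)*1) = 96*(1 + ⅕)/11 = (96/11)*(6/5) = 576/55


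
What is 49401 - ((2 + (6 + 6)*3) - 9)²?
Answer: 48560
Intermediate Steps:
49401 - ((2 + (6 + 6)*3) - 9)² = 49401 - ((2 + 12*3) - 9)² = 49401 - ((2 + 36) - 9)² = 49401 - (38 - 9)² = 49401 - 1*29² = 49401 - 1*841 = 49401 - 841 = 48560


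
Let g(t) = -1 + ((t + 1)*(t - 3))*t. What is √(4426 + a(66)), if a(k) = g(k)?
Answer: √283011 ≈ 531.99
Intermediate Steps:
g(t) = -1 + t*(1 + t)*(-3 + t) (g(t) = -1 + ((1 + t)*(-3 + t))*t = -1 + t*(1 + t)*(-3 + t))
a(k) = -1 + k³ - 3*k - 2*k²
√(4426 + a(66)) = √(4426 + (-1 + 66³ - 3*66 - 2*66²)) = √(4426 + (-1 + 287496 - 198 - 2*4356)) = √(4426 + (-1 + 287496 - 198 - 8712)) = √(4426 + 278585) = √283011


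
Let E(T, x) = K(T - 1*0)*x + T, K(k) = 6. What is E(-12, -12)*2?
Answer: -168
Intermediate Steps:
E(T, x) = T + 6*x (E(T, x) = 6*x + T = T + 6*x)
E(-12, -12)*2 = (-12 + 6*(-12))*2 = (-12 - 72)*2 = -84*2 = -168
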